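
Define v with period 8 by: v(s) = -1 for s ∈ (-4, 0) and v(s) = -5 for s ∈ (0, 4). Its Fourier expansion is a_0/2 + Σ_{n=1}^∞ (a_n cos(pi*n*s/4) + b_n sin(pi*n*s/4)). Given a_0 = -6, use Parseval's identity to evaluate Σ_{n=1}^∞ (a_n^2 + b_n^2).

Parseval: a_0^2/2 + Σ_{n≥1} (a_n^2+b_n^2) = 1/4 ∫_{-4}^{4} v(s)^2 ds = 26.
Subtract a_0^2/2 = 18: Σ (a_n^2+b_n^2) = 8.

8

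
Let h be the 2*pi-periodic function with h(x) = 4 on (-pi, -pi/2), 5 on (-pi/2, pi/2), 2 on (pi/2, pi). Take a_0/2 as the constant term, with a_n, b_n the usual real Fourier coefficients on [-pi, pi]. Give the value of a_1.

4/pi

a_1 = 1/pi ∫_{-pi}^{pi} h(x) cos(x) dx.
Split the integral at the breakpoints.
Directly, an antiderivative of (4) cos(x) is 4*sin(x); evaluating from -pi to -pi/2: ∫_{-pi}^{-pi/2} (4) cos(x) dx = (-4) - (0) = -4.
Directly, an antiderivative of (5) cos(x) is 5*sin(x); evaluating from -pi/2 to pi/2: ∫_{-pi/2}^{pi/2} (5) cos(x) dx = (5) - (-5) = 10.
Directly, an antiderivative of (2) cos(x) is 2*sin(x); evaluating from pi/2 to pi: ∫_{pi/2}^{pi} (2) cos(x) dx = (0) - (2) = -2.
Summing the pieces and multiplying by (1/pi) gives a_1 = 4/pi.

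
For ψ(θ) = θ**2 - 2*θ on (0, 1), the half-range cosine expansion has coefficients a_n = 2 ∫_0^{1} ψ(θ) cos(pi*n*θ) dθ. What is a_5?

4/(25*pi**2)

a_5 = 2 ∫_0^{1} (θ**2 - 2*θ) cos(5*pi*θ) dθ.
Integrating by parts twice (tabular method), an antiderivative of (θ**2 - 2*θ) cos(5*pi*θ) is θ**2*sin(5*pi*θ)/(5*pi) - 2*θ*sin(5*pi*θ)/(5*pi) + 2*θ*cos(5*pi*θ)/(25*pi**2) - 2*sin(5*pi*θ)/(125*pi**3) - 2*cos(5*pi*θ)/(25*pi**2); evaluating from 0 to 1: ∫_{0}^{1} (θ**2 - 2*θ) cos(5*pi*θ) dθ = (0) - (-2/(25*pi**2)) = 2/(25*pi**2).
Hence a_5 = 2·(2/(25*pi**2)) = 4/(25*pi**2).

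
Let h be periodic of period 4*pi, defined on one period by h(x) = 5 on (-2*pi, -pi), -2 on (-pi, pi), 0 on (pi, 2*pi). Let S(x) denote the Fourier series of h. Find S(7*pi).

3/2

x = 7*pi differs from x = -pi by 2 full period(s), and the series is 4*pi-periodic.
At x = -pi the one-sided limits are h(-pi^-) = 5 and h(-pi^+) = -2.
By Dirichlet's theorem the series converges to their average, [(5) + (-2)]/2 = 3/2.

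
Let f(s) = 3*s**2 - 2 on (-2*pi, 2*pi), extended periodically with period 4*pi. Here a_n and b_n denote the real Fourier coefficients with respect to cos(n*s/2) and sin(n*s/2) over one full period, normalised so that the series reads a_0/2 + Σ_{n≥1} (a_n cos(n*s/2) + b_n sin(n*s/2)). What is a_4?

3

a_4 = (1/(2*pi)) ∫_{-2*pi}^{2*pi} f(s) cos(2*s) ds.
f is even and cos(2*s) is even, so the integrand is even and a_4 = 1/pi ∫_0^{2*pi} f(s) cos(2*s) ds.
Integrating by parts twice (tabular method), an antiderivative of (3*s**2 - 2) cos(2*s) is 3*s**2*sin(2*s)/2 + 3*s*cos(2*s)/2 - 7*sin(2*s)/4; evaluating from 0 to 2*pi: ∫_{0}^{2*pi} (3*s**2 - 2) cos(2*s) ds = (3*pi) - (0) = 3*pi.
Hence a_4 = (1/pi)·(3*pi) = 3.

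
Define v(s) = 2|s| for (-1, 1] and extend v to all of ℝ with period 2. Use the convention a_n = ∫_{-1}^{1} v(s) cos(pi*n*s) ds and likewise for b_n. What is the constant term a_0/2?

1

a_0 = ∫_{-1}^{1} v(s) ds = 2.
So the constant term a_0/2 = 1.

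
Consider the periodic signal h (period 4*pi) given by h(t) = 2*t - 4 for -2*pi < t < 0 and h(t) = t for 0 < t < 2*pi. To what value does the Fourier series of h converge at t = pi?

pi

h is continuous at t = pi with value pi, so the series converges to pi there.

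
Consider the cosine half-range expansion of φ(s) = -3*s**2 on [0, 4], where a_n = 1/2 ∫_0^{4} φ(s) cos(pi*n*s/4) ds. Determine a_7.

a_7 = 1/2 ∫_0^{4} (-3*s**2) cos(7*pi*s/4) ds.
Integrating by parts twice (tabular method), an antiderivative of (-3*s**2) cos(7*pi*s/4) is -12*s**2*sin(7*pi*s/4)/(7*pi) - 96*s*cos(7*pi*s/4)/(49*pi**2) + 384*sin(7*pi*s/4)/(343*pi**3); evaluating from 0 to 4: ∫_{0}^{4} (-3*s**2) cos(7*pi*s/4) ds = (384/(49*pi**2)) - (0) = 384/(49*pi**2).
Hence a_7 = (1/2)·(384/(49*pi**2)) = 192/(49*pi**2).

192/(49*pi**2)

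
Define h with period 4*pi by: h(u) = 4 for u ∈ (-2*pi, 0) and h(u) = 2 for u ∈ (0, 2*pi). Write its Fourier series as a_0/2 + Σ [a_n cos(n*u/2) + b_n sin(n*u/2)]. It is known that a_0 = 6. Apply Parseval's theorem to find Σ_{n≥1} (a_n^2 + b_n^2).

2

Parseval: a_0^2/2 + Σ_{n≥1} (a_n^2+b_n^2) = (1/(2*pi)) ∫_{-2*pi}^{2*pi} h(u)^2 du = 20.
Subtract a_0^2/2 = 18: Σ (a_n^2+b_n^2) = 2.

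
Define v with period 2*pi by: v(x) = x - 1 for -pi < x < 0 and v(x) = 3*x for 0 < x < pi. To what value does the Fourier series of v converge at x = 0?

-1/2

At x = 0 the one-sided limits are v(0^-) = -1 and v(0^+) = 0.
By Dirichlet's theorem the series converges to their average, [(-1) + (0)]/2 = -1/2.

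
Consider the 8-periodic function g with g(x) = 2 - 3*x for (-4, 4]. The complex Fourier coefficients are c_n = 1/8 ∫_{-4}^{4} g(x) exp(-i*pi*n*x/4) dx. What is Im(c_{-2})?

Since g is real-valued, Im(c_{-2}) = -1/8 ∫_{-4}^{4} g(x) sin(-pi*x/2) dx = b_{2}/2.
Integrating by parts (boundary term plus one more integral), an antiderivative of (2 - 3*x) sin(-pi*x/2) is -6*x*cos(pi*x/2)/pi + 12*sin(pi*x/2)/pi**2 + 4*cos(pi*x/2)/pi; evaluating from -4 to 4: ∫_{-4}^{4} (2 - 3*x) sin(-pi*x/2) dx = (-20/pi) - (28/pi) = -48/pi.
Hence Im(c_{-2}) = (-1/8)·(-48/pi) = 6/pi.

6/pi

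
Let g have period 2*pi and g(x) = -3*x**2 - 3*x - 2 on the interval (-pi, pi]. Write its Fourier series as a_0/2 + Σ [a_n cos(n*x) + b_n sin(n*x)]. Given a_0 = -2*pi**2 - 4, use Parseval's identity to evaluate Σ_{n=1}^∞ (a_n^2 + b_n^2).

pi**2*(6 + 8*pi**2/5)

Parseval: a_0^2/2 + Σ_{n≥1} (a_n^2+b_n^2) = 1/pi ∫_{-pi}^{pi} g(x)^2 dx = 8 + 14*pi**2 + 18*pi**4/5.
Subtract a_0^2/2 = 2*(2 + pi**2)**2: Σ (a_n^2+b_n^2) = pi**2*(6 + 8*pi**2/5).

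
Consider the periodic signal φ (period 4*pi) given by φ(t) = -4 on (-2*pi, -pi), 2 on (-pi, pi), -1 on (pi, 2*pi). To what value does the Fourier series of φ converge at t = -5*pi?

-1

t = -5*pi differs from t = -pi by -1 full period(s), and the series is 4*pi-periodic.
At t = -pi the one-sided limits are φ(-pi^-) = -4 and φ(-pi^+) = 2.
By Dirichlet's theorem the series converges to their average, [(-4) + (2)]/2 = -1.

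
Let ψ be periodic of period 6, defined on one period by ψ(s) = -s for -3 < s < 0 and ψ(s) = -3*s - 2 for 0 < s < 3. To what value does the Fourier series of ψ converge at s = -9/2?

s = -9/2 differs from s = 3/2 by -1 full period(s), and the series is 6-periodic.
ψ is continuous at s = 3/2 with value -13/2, so the series converges to -13/2 there.

-13/2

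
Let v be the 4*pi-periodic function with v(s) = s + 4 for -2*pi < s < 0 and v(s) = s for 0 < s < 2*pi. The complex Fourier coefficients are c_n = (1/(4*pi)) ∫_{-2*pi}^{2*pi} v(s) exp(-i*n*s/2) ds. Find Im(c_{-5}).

2*(-2 + pi)/(5*pi)

Since v is real-valued, Im(c_{-5}) = -(1/(4*pi)) ∫_{-2*pi}^{2*pi} v(s) sin(-5*s/2) ds = b_{5}/2.
Split the integral at the breakpoints.
Integrating by parts (boundary term plus one more integral), an antiderivative of (s + 4) sin(-5*s/2) is 2*s*cos(5*s/2)/5 - 4*sin(5*s/2)/25 + 8*cos(5*s/2)/5; evaluating from -2*pi to 0: ∫_{-2*pi}^{0} (s + 4) sin(-5*s/2) ds = (8/5) - (-8/5 + 4*pi/5) = 16/5 - 4*pi/5.
Integrating by parts (boundary term plus one more integral), an antiderivative of (s) sin(-5*s/2) is 2*s*cos(5*s/2)/5 - 4*sin(5*s/2)/25; evaluating from 0 to 2*pi: ∫_{0}^{2*pi} (s) sin(-5*s/2) ds = (-4*pi/5) - (0) = -4*pi/5.
So ∫_{-2*pi}^{2*pi} v(s) sin(-5*s/2) ds = 16/5 - 8*pi/5.
Hence Im(c_{-5}) = (-1/(4*pi))·(16/5 - 8*pi/5) = 2*(-2 + pi)/(5*pi).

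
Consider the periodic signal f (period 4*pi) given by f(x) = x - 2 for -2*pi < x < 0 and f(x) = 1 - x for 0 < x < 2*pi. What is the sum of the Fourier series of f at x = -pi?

-pi - 2

f is continuous at x = -pi with value -pi - 2, so the series converges to -pi - 2 there.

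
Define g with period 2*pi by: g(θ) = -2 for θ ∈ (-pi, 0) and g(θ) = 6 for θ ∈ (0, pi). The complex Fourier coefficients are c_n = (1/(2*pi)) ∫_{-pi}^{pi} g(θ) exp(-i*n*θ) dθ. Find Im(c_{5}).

Since g is real-valued, Im(c_{5}) = -(1/(2*pi)) ∫_{-pi}^{pi} g(θ) sin(5*θ) dθ = -b_{5}/2.
Split the integral at the breakpoints.
Directly, an antiderivative of (-2) sin(5*θ) is 2*cos(5*θ)/5; evaluating from -pi to 0: ∫_{-pi}^{0} (-2) sin(5*θ) dθ = (2/5) - (-2/5) = 4/5.
Directly, an antiderivative of (6) sin(5*θ) is -6*cos(5*θ)/5; evaluating from 0 to pi: ∫_{0}^{pi} (6) sin(5*θ) dθ = (6/5) - (-6/5) = 12/5.
So ∫_{-pi}^{pi} g(θ) sin(5*θ) dθ = 16/5.
Hence Im(c_{5}) = (-1/(2*pi))·(16/5) = -8/(5*pi).

-8/(5*pi)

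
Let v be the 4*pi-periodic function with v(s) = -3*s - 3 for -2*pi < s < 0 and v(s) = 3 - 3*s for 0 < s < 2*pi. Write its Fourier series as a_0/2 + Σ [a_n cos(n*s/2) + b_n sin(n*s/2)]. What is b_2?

b_2 = (1/(2*pi)) ∫_{-2*pi}^{2*pi} v(s) sin(s) ds.
v is odd and sin(s) is odd, so the integrand is even and b_2 = 1/pi ∫_0^{2*pi} v(s) sin(s) ds.
Integrating by parts (boundary term plus one more integral), an antiderivative of (3 - 3*s) sin(s) is 3*s*cos(s) - 3*sin(s) - 3*cos(s); evaluating from 0 to 2*pi: ∫_{0}^{2*pi} (3 - 3*s) sin(s) ds = (-3 + 6*pi) - (-3) = 6*pi.
Hence b_2 = (1/pi)·(6*pi) = 6.

6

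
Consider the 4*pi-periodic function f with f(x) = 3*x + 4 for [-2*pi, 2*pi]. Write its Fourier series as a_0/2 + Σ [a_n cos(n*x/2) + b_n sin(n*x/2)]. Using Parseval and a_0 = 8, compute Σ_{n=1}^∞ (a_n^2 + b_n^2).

Parseval: a_0^2/2 + Σ_{n≥1} (a_n^2+b_n^2) = (1/(2*pi)) ∫_{-2*pi}^{2*pi} f(x)^2 dx = 32 + 24*pi**2.
Subtract a_0^2/2 = 32: Σ (a_n^2+b_n^2) = 24*pi**2.

24*pi**2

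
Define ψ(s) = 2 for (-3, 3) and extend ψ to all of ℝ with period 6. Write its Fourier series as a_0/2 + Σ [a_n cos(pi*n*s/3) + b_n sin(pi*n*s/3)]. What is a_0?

4

a_0 = 1/3 ∫_{-3}^{3} ψ(s) ds = 1/3 · (12) = 4.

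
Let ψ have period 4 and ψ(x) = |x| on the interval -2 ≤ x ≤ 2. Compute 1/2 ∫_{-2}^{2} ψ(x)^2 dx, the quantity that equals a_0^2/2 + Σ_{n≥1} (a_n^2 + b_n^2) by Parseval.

1/2 ∫_{-2}^{2} ψ(x)^2 dx = 1/2 · (16/3) = 8/3.

8/3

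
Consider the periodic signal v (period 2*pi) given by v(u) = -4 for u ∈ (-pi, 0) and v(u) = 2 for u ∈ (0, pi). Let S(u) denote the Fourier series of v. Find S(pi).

At u = pi the one-sided limits are v(pi^-) = 2 and v(pi^+) = -4.
By Dirichlet's theorem the series converges to their average, [(2) + (-4)]/2 = -1.

-1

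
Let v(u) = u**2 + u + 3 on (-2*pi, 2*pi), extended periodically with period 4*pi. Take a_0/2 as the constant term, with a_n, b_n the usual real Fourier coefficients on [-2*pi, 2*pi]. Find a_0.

6 + 8*pi**2/3

a_0 = (1/(2*pi)) ∫_{-2*pi}^{2*pi} v(u) du = (1/(2*pi)) · (12*pi + 16*pi**3/3) = 6 + 8*pi**2/3.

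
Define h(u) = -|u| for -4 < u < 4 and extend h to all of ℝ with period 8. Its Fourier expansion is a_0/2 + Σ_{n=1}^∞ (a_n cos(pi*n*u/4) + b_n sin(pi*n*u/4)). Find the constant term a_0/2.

-2

a_0 = 1/4 ∫_{-4}^{4} h(u) du = 1/4 · (-16) = -4.
So the constant term a_0/2 = -2.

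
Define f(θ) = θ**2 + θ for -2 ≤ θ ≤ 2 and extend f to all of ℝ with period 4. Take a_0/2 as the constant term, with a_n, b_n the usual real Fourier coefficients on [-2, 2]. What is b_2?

b_2 = 1/2 ∫_{-2}^{2} f(θ) sin(pi*θ) dθ.
Integrating by parts twice (tabular method), an antiderivative of (θ**2 + θ) sin(pi*θ) is -θ**2*cos(pi*θ)/pi + 2*θ*sin(pi*θ)/pi**2 - θ*cos(pi*θ)/pi + sin(pi*θ)/pi**2 + 2*cos(pi*θ)/pi**3; evaluating from -2 to 2: ∫_{-2}^{2} (θ**2 + θ) sin(pi*θ) dθ = (-6/pi + 2/pi**3) - (-2/pi + 2/pi**3) = -4/pi.
Hence b_2 = (1/2)·(-4/pi) = -2/pi.

-2/pi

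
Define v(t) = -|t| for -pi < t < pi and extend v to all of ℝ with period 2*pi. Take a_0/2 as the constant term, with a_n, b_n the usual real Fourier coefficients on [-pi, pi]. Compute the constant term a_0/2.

-pi/2

a_0 = 1/pi ∫_{-pi}^{pi} v(t) dt = 1/pi · (-pi**2) = -pi.
So the constant term a_0/2 = -pi/2.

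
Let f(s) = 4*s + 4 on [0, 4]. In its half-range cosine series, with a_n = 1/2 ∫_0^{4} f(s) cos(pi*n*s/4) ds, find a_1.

-64/pi**2

a_1 = 1/2 ∫_0^{4} (4*s + 4) cos(pi*s/4) ds.
Integrating by parts (boundary term plus one more integral), an antiderivative of (4*s + 4) cos(pi*s/4) is 16*s*sin(pi*s/4)/pi + 16*sin(pi*s/4)/pi + 64*cos(pi*s/4)/pi**2; evaluating from 0 to 4: ∫_{0}^{4} (4*s + 4) cos(pi*s/4) ds = (-64/pi**2) - (64/pi**2) = -128/pi**2.
Hence a_1 = (1/2)·(-128/pi**2) = -64/pi**2.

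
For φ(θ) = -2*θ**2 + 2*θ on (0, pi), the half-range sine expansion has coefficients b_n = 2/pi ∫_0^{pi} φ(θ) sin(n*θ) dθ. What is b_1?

-4*pi + 4 + 16/pi

b_1 = 2/pi ∫_0^{pi} (-2*θ**2 + 2*θ) sin(θ) dθ.
Integrating by parts twice (tabular method), an antiderivative of (-2*θ**2 + 2*θ) sin(θ) is 2*θ**2*cos(θ) - 4*θ*sin(θ) - 2*θ*cos(θ) + 2*sin(θ) - 4*cos(θ); evaluating from 0 to pi: ∫_{0}^{pi} (-2*θ**2 + 2*θ) sin(θ) dθ = (-2*pi**2 + 4 + 2*pi) - (-4) = -2*pi**2 + 2*pi + 8.
Hence b_1 = (2/pi)·(-2*pi**2 + 2*pi + 8) = -4*pi + 4 + 16/pi.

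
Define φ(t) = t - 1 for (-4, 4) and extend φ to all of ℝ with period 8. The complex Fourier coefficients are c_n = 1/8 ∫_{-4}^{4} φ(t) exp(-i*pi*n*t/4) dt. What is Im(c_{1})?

-4/pi

Since φ is real-valued, Im(c_{1}) = -1/8 ∫_{-4}^{4} φ(t) sin(pi*t/4) dt = -b_{1}/2.
Integrating by parts (boundary term plus one more integral), an antiderivative of (t - 1) sin(pi*t/4) is -4*t*cos(pi*t/4)/pi + 16*sin(pi*t/4)/pi**2 + 4*cos(pi*t/4)/pi; evaluating from -4 to 4: ∫_{-4}^{4} (t - 1) sin(pi*t/4) dt = (12/pi) - (-20/pi) = 32/pi.
Hence Im(c_{1}) = (-1/8)·(32/pi) = -4/pi.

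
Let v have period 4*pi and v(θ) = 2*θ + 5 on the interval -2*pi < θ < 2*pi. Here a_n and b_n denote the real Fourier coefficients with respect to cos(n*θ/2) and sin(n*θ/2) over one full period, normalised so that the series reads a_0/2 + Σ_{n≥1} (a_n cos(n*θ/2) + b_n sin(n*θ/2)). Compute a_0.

a_0 = (1/(2*pi)) ∫_{-2*pi}^{2*pi} v(θ) dθ = (1/(2*pi)) · (20*pi) = 10.

10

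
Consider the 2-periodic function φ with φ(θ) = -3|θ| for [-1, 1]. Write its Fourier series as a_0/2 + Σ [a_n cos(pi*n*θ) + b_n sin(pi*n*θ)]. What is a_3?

4/(3*pi**2)

a_3 = ∫_{-1}^{1} φ(θ) cos(3*pi*θ) dθ.
φ is even and cos(3*pi*θ) is even, so the integrand is even and a_3 = 2 ∫_0^{1} φ(θ) cos(3*pi*θ) dθ.
Integrating by parts (boundary term plus one more integral), an antiderivative of (-3*θ) cos(3*pi*θ) is -θ*sin(3*pi*θ)/pi - cos(3*pi*θ)/(3*pi**2); evaluating from 0 to 1: ∫_{0}^{1} (-3*θ) cos(3*pi*θ) dθ = (1/(3*pi**2)) - (-1/(3*pi**2)) = 2/(3*pi**2).
Hence a_3 = 2·(2/(3*pi**2)) = 4/(3*pi**2).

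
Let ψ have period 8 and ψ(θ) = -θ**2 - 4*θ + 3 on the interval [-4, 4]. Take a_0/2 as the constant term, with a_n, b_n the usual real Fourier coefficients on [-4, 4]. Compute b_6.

16/(3*pi)

b_6 = 1/4 ∫_{-4}^{4} ψ(θ) sin(3*pi*θ/2) dθ.
Integrating by parts twice (tabular method), an antiderivative of (-θ**2 - 4*θ + 3) sin(3*pi*θ/2) is 2*θ**2*cos(3*pi*θ/2)/(3*pi) - 8*θ*sin(3*pi*θ/2)/(9*pi**2) + 8*θ*cos(3*pi*θ/2)/(3*pi) - 16*sin(3*pi*θ/2)/(9*pi**2) - 2*cos(3*pi*θ/2)/pi - 16*cos(3*pi*θ/2)/(27*pi**3); evaluating from -4 to 4: ∫_{-4}^{4} (-θ**2 - 4*θ + 3) sin(3*pi*θ/2) dθ = (2*(-8 + 261*pi**2)/(27*pi**3)) - (-2/pi - 16/(27*pi**3)) = 64/(3*pi).
Hence b_6 = (1/4)·(64/(3*pi)) = 16/(3*pi).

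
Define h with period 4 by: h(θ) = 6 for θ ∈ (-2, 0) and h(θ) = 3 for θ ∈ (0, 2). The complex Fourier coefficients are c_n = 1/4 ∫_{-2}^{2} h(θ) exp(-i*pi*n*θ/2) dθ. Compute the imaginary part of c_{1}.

Since h is real-valued, Im(c_{1}) = -1/4 ∫_{-2}^{2} h(θ) sin(pi*θ/2) dθ = -b_{1}/2.
Split the integral at the breakpoints.
Directly, an antiderivative of (6) sin(pi*θ/2) is -12*cos(pi*θ/2)/pi; evaluating from -2 to 0: ∫_{-2}^{0} (6) sin(pi*θ/2) dθ = (-12/pi) - (12/pi) = -24/pi.
Directly, an antiderivative of (3) sin(pi*θ/2) is -6*cos(pi*θ/2)/pi; evaluating from 0 to 2: ∫_{0}^{2} (3) sin(pi*θ/2) dθ = (6/pi) - (-6/pi) = 12/pi.
So ∫_{-2}^{2} h(θ) sin(pi*θ/2) dθ = -12/pi.
Hence Im(c_{1}) = (-1/4)·(-12/pi) = 3/pi.

3/pi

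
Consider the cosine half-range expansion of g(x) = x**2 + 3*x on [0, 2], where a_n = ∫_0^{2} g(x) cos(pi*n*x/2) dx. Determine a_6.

a_6 = ∫_0^{2} (x**2 + 3*x) cos(3*pi*x) dx.
Integrating by parts twice (tabular method), an antiderivative of (x**2 + 3*x) cos(3*pi*x) is x**2*sin(3*pi*x)/(3*pi) + x*sin(3*pi*x)/pi + 2*x*cos(3*pi*x)/(9*pi**2) - 2*sin(3*pi*x)/(27*pi**3) + cos(3*pi*x)/(3*pi**2); evaluating from 0 to 2: ∫_{0}^{2} (x**2 + 3*x) cos(3*pi*x) dx = (7/(9*pi**2)) - (1/(3*pi**2)) = 4/(9*pi**2).
Hence a_6 = 4/(9*pi**2).

4/(9*pi**2)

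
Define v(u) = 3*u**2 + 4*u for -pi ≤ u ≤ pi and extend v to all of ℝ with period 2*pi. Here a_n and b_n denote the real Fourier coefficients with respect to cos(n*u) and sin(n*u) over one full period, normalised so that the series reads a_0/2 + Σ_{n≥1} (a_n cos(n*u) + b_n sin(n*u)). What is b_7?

8/7

b_7 = 1/pi ∫_{-pi}^{pi} v(u) sin(7*u) du.
Integrating by parts twice (tabular method), an antiderivative of (3*u**2 + 4*u) sin(7*u) is -3*u**2*cos(7*u)/7 + 6*u*sin(7*u)/49 - 4*u*cos(7*u)/7 + 4*sin(7*u)/49 + 6*cos(7*u)/343; evaluating from -pi to pi: ∫_{-pi}^{pi} (3*u**2 + 4*u) sin(7*u) du = (-6/343 + 4*pi/7 + 3*pi**2/7) - (-4*pi/7 - 6/343 + 3*pi**2/7) = 8*pi/7.
Hence b_7 = (1/pi)·(8*pi/7) = 8/7.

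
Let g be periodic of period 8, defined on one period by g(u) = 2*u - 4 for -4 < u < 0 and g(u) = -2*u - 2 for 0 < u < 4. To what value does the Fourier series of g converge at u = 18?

-6

u = 18 differs from u = 2 by 2 full period(s), and the series is 8-periodic.
g is continuous at u = 2 with value -6, so the series converges to -6 there.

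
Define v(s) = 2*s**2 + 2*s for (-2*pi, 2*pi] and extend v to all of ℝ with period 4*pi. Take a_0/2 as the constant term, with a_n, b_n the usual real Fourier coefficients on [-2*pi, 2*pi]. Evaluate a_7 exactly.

a_7 = (1/(2*pi)) ∫_{-2*pi}^{2*pi} v(s) cos(7*s/2) ds.
Integrating by parts twice (tabular method), an antiderivative of (2*s**2 + 2*s) cos(7*s/2) is 4*s**2*sin(7*s/2)/7 + 4*s*sin(7*s/2)/7 + 16*s*cos(7*s/2)/49 - 32*sin(7*s/2)/343 + 8*cos(7*s/2)/49; evaluating from -2*pi to 2*pi: ∫_{-2*pi}^{2*pi} (2*s**2 + 2*s) cos(7*s/2) ds = (-32*pi/49 - 8/49) - (-8/49 + 32*pi/49) = -64*pi/49.
Hence a_7 = (1/(2*pi))·(-64*pi/49) = -32/49.

-32/49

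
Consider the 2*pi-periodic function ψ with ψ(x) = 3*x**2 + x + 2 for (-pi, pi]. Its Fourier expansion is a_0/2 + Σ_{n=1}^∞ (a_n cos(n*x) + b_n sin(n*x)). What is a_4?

a_4 = 1/pi ∫_{-pi}^{pi} ψ(x) cos(4*x) dx.
Integrating by parts twice (tabular method), an antiderivative of (3*x**2 + x + 2) cos(4*x) is 3*x**2*sin(4*x)/4 + x*sin(4*x)/4 + 3*x*cos(4*x)/8 + 13*sin(4*x)/32 + cos(4*x)/16; evaluating from -pi to pi: ∫_{-pi}^{pi} (3*x**2 + x + 2) cos(4*x) dx = (1/16 + 3*pi/8) - (1/16 - 3*pi/8) = 3*pi/4.
Hence a_4 = (1/pi)·(3*pi/4) = 3/4.

3/4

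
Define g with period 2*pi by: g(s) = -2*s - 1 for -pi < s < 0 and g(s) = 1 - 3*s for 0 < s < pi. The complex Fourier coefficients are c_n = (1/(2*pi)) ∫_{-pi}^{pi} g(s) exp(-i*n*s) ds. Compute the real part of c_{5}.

1/(25*pi)

Since g is real-valued, Re(c_{5}) = (1/(2*pi)) ∫_{-pi}^{pi} g(s) cos(5*s) ds = a_{5}/2.
Split the integral at the breakpoints.
Integrating by parts (boundary term plus one more integral), an antiderivative of (-2*s - 1) cos(5*s) is -2*s*sin(5*s)/5 - sin(5*s)/5 - 2*cos(5*s)/25; evaluating from -pi to 0: ∫_{-pi}^{0} (-2*s - 1) cos(5*s) ds = (-2/25) - (2/25) = -4/25.
Integrating by parts (boundary term plus one more integral), an antiderivative of (1 - 3*s) cos(5*s) is -3*s*sin(5*s)/5 + sin(5*s)/5 - 3*cos(5*s)/25; evaluating from 0 to pi: ∫_{0}^{pi} (1 - 3*s) cos(5*s) ds = (3/25) - (-3/25) = 6/25.
So ∫_{-pi}^{pi} g(s) cos(5*s) ds = 2/25.
Hence Re(c_{5}) = (1/(2*pi))·(2/25) = 1/(25*pi).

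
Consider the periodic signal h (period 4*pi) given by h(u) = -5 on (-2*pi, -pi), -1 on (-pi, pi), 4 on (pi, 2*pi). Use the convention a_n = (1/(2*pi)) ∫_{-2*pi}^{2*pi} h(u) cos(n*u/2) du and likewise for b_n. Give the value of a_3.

a_3 = (1/(2*pi)) ∫_{-2*pi}^{2*pi} h(u) cos(3*u/2) du.
Split the integral at the breakpoints.
Directly, an antiderivative of (-5) cos(3*u/2) is -10*sin(3*u/2)/3; evaluating from -2*pi to -pi: ∫_{-2*pi}^{-pi} (-5) cos(3*u/2) du = (-10/3) - (0) = -10/3.
Directly, an antiderivative of (-1) cos(3*u/2) is -2*sin(3*u/2)/3; evaluating from -pi to pi: ∫_{-pi}^{pi} (-1) cos(3*u/2) du = (2/3) - (-2/3) = 4/3.
Directly, an antiderivative of (4) cos(3*u/2) is 8*sin(3*u/2)/3; evaluating from pi to 2*pi: ∫_{pi}^{2*pi} (4) cos(3*u/2) du = (0) - (-8/3) = 8/3.
Summing the pieces and multiplying by (1/(2*pi)) gives a_3 = 1/(3*pi).

1/(3*pi)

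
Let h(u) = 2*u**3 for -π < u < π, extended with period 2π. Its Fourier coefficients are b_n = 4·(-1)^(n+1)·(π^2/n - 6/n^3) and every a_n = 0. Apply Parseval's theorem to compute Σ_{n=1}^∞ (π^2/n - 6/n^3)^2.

pi**6/14

Parseval: Σ b_n^2 = (1/π) ∫_{-π}^{π} h(u)^2 du = 8*pi**6/7.
b_n^2 = 16·(π^2/n - 6/n^3)^2, so the sum equals (8*pi**6/7)/16 = pi**6/14.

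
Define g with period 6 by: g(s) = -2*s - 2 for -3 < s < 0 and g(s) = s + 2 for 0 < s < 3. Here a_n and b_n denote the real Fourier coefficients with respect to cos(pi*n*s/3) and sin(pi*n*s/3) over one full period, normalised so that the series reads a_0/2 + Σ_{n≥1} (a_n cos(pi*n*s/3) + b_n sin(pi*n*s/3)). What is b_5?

1/pi

b_5 = 1/3 ∫_{-3}^{3} g(s) sin(5*pi*s/3) ds.
Split the integral at the breakpoints.
Integrating by parts (boundary term plus one more integral), an antiderivative of (-2*s - 2) sin(5*pi*s/3) is 6*s*cos(5*pi*s/3)/(5*pi) - 18*sin(5*pi*s/3)/(25*pi**2) + 6*cos(5*pi*s/3)/(5*pi); evaluating from -3 to 0: ∫_{-3}^{0} (-2*s - 2) sin(5*pi*s/3) ds = (6/(5*pi)) - (12/(5*pi)) = -6/(5*pi).
Integrating by parts (boundary term plus one more integral), an antiderivative of (s + 2) sin(5*pi*s/3) is -3*s*cos(5*pi*s/3)/(5*pi) + 9*sin(5*pi*s/3)/(25*pi**2) - 6*cos(5*pi*s/3)/(5*pi); evaluating from 0 to 3: ∫_{0}^{3} (s + 2) sin(5*pi*s/3) ds = (3/pi) - (-6/(5*pi)) = 21/(5*pi).
Summing the pieces and multiplying by (1/3) gives b_5 = 1/pi.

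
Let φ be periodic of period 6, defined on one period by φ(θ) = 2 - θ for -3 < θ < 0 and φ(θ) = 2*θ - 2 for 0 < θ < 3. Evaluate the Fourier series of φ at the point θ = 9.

θ = 9 differs from θ = -3 by 2 full period(s), and the series is 6-periodic.
At θ = -3 the one-sided limits are φ(-3^-) = 4 and φ(-3^+) = 5.
By Dirichlet's theorem the series converges to their average, [(4) + (5)]/2 = 9/2.

9/2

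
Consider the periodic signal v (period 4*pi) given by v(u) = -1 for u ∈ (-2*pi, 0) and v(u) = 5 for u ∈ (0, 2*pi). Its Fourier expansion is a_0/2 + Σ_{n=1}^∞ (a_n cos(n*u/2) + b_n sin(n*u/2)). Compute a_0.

a_0 = (1/(2*pi)) ∫_{-2*pi}^{2*pi} v(u) du = (1/(2*pi)) · (8*pi) = 4.

4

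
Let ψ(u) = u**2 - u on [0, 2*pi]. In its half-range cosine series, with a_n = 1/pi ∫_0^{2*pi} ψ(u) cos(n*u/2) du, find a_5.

8*(1 - 2*pi)/(25*pi)

a_5 = 1/pi ∫_0^{2*pi} (u**2 - u) cos(5*u/2) du.
Integrating by parts twice (tabular method), an antiderivative of (u**2 - u) cos(5*u/2) is 2*u**2*sin(5*u/2)/5 - 2*u*sin(5*u/2)/5 + 8*u*cos(5*u/2)/25 - 16*sin(5*u/2)/125 - 4*cos(5*u/2)/25; evaluating from 0 to 2*pi: ∫_{0}^{2*pi} (u**2 - u) cos(5*u/2) du = (4/25 - 16*pi/25) - (-4/25) = 8/25 - 16*pi/25.
Hence a_5 = (1/pi)·(8/25 - 16*pi/25) = 8*(1 - 2*pi)/(25*pi).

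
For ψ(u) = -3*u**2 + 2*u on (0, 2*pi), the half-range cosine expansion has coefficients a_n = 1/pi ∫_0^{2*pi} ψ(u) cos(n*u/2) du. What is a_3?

16*(-1 + 3*pi)/(9*pi)

a_3 = 1/pi ∫_0^{2*pi} (-3*u**2 + 2*u) cos(3*u/2) du.
Integrating by parts twice (tabular method), an antiderivative of (-3*u**2 + 2*u) cos(3*u/2) is -2*u**2*sin(3*u/2) + 4*u*sin(3*u/2)/3 - 8*u*cos(3*u/2)/3 + 16*sin(3*u/2)/9 + 8*cos(3*u/2)/9; evaluating from 0 to 2*pi: ∫_{0}^{2*pi} (-3*u**2 + 2*u) cos(3*u/2) du = (-8/9 + 16*pi/3) - (8/9) = -16/9 + 16*pi/3.
Hence a_3 = (1/pi)·(-16/9 + 16*pi/3) = 16*(-1 + 3*pi)/(9*pi).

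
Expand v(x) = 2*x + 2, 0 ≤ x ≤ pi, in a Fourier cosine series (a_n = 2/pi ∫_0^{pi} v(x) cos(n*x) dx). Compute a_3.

-8/(9*pi)

a_3 = 2/pi ∫_0^{pi} (2*x + 2) cos(3*x) dx.
Integrating by parts (boundary term plus one more integral), an antiderivative of (2*x + 2) cos(3*x) is 2*x*sin(3*x)/3 + 2*sin(3*x)/3 + 2*cos(3*x)/9; evaluating from 0 to pi: ∫_{0}^{pi} (2*x + 2) cos(3*x) dx = (-2/9) - (2/9) = -4/9.
Hence a_3 = (2/pi)·(-4/9) = -8/(9*pi).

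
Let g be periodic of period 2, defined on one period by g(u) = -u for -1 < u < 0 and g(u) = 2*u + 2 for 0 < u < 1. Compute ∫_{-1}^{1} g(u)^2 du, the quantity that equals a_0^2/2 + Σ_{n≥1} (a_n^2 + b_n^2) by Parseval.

∫_{-1}^{1} g(u)^2 du = 29/3.

29/3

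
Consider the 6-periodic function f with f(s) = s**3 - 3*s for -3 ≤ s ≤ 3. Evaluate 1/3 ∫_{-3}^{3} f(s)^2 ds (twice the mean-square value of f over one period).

2376/35

1/3 ∫_{-3}^{3} f(s)^2 ds = 1/3 · (7128/35) = 2376/35.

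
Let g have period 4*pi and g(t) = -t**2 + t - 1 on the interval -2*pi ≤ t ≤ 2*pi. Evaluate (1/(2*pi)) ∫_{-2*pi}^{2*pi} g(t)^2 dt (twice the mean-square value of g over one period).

2 + 8*pi**2 + 32*pi**4/5

(1/(2*pi)) ∫_{-2*pi}^{2*pi} g(t)^2 dt = (1/(2*pi)) · (4*pi + 16*pi**3 + 64*pi**5/5) = 2 + 8*pi**2 + 32*pi**4/5.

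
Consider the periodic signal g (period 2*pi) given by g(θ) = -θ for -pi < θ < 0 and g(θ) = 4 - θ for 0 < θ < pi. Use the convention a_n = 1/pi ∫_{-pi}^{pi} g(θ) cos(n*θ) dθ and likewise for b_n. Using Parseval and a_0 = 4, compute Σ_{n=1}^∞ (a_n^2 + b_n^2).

Parseval: a_0^2/2 + Σ_{n≥1} (a_n^2+b_n^2) = 1/pi ∫_{-pi}^{pi} g(θ)^2 dθ = -4*pi + 2*pi**2/3 + 16.
Subtract a_0^2/2 = 8: Σ (a_n^2+b_n^2) = -4*pi + 2*pi**2/3 + 8.

-4*pi + 2*pi**2/3 + 8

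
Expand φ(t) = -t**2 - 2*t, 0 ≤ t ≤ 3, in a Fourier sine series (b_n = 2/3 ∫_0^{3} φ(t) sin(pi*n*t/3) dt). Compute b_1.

-30/pi + 72/pi**3

b_1 = 2/3 ∫_0^{3} (-t**2 - 2*t) sin(pi*t/3) dt.
Integrating by parts twice (tabular method), an antiderivative of (-t**2 - 2*t) sin(pi*t/3) is 3*t**2*cos(pi*t/3)/pi - 18*t*sin(pi*t/3)/pi**2 + 6*t*cos(pi*t/3)/pi - 18*sin(pi*t/3)/pi**2 - 54*cos(pi*t/3)/pi**3; evaluating from 0 to 3: ∫_{0}^{3} (-t**2 - 2*t) sin(pi*t/3) dt = (-45/pi + 54/pi**3) - (-54/pi**3) = -45/pi + 108/pi**3.
Hence b_1 = (2/3)·(-45/pi + 108/pi**3) = -30/pi + 72/pi**3.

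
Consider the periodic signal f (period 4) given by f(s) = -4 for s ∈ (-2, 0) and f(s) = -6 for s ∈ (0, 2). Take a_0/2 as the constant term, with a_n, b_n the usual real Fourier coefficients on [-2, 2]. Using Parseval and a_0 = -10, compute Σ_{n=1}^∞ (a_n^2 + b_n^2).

Parseval: a_0^2/2 + Σ_{n≥1} (a_n^2+b_n^2) = 1/2 ∫_{-2}^{2} f(s)^2 ds = 52.
Subtract a_0^2/2 = 50: Σ (a_n^2+b_n^2) = 2.

2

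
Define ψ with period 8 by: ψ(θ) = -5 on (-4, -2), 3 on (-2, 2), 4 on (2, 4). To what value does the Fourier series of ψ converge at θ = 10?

7/2

θ = 10 differs from θ = 2 by 1 full period(s), and the series is 8-periodic.
At θ = 2 the one-sided limits are ψ(2^-) = 3 and ψ(2^+) = 4.
By Dirichlet's theorem the series converges to their average, [(3) + (4)]/2 = 7/2.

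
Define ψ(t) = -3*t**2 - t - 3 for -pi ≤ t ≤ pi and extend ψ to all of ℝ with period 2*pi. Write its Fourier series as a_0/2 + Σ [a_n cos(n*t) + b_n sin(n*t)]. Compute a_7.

a_7 = 1/pi ∫_{-pi}^{pi} ψ(t) cos(7*t) dt.
Integrating by parts twice (tabular method), an antiderivative of (-3*t**2 - t - 3) cos(7*t) is -3*t**2*sin(7*t)/7 - t*sin(7*t)/7 - 6*t*cos(7*t)/49 - 141*sin(7*t)/343 - cos(7*t)/49; evaluating from -pi to pi: ∫_{-pi}^{pi} (-3*t**2 - t - 3) cos(7*t) dt = (1/49 + 6*pi/49) - (1/49 - 6*pi/49) = 12*pi/49.
Hence a_7 = (1/pi)·(12*pi/49) = 12/49.

12/49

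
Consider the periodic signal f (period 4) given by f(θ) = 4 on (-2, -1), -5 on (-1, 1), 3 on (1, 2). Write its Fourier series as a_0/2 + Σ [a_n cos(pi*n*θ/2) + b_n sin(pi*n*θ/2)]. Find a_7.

a_7 = 1/2 ∫_{-2}^{2} f(θ) cos(7*pi*θ/2) dθ.
Split the integral at the breakpoints.
Directly, an antiderivative of (4) cos(7*pi*θ/2) is 8*sin(7*pi*θ/2)/(7*pi); evaluating from -2 to -1: ∫_{-2}^{-1} (4) cos(7*pi*θ/2) dθ = (8/(7*pi)) - (0) = 8/(7*pi).
Directly, an antiderivative of (-5) cos(7*pi*θ/2) is -10*sin(7*pi*θ/2)/(7*pi); evaluating from -1 to 1: ∫_{-1}^{1} (-5) cos(7*pi*θ/2) dθ = (10/(7*pi)) - (-10/(7*pi)) = 20/(7*pi).
Directly, an antiderivative of (3) cos(7*pi*θ/2) is 6*sin(7*pi*θ/2)/(7*pi); evaluating from 1 to 2: ∫_{1}^{2} (3) cos(7*pi*θ/2) dθ = (0) - (-6/(7*pi)) = 6/(7*pi).
Summing the pieces and multiplying by (1/2) gives a_7 = 17/(7*pi).

17/(7*pi)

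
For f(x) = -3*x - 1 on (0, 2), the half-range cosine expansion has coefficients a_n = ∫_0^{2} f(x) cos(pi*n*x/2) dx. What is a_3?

8/(3*pi**2)

a_3 = ∫_0^{2} (-3*x - 1) cos(3*pi*x/2) dx.
Integrating by parts (boundary term plus one more integral), an antiderivative of (-3*x - 1) cos(3*pi*x/2) is -2*x*sin(3*pi*x/2)/pi - 2*sin(3*pi*x/2)/(3*pi) - 4*cos(3*pi*x/2)/(3*pi**2); evaluating from 0 to 2: ∫_{0}^{2} (-3*x - 1) cos(3*pi*x/2) dx = (4/(3*pi**2)) - (-4/(3*pi**2)) = 8/(3*pi**2).
Hence a_3 = 8/(3*pi**2).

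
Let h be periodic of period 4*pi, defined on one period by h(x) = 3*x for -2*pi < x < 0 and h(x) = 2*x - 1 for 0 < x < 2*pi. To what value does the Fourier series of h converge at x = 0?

-1/2

At x = 0 the one-sided limits are h(0^-) = 0 and h(0^+) = -1.
By Dirichlet's theorem the series converges to their average, [(0) + (-1)]/2 = -1/2.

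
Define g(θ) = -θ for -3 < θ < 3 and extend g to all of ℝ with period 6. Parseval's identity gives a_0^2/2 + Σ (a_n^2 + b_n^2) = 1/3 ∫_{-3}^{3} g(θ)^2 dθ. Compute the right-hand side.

1/3 ∫_{-3}^{3} g(θ)^2 dθ = 1/3 · (18) = 6.

6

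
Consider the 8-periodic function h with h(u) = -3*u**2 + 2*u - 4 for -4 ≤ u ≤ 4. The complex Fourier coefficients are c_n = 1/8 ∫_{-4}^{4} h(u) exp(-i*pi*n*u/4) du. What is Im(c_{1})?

-8/pi

Since h is real-valued, Im(c_{1}) = -1/8 ∫_{-4}^{4} h(u) sin(pi*u/4) du = -b_{1}/2.
Integrating by parts twice (tabular method), an antiderivative of (-3*u**2 + 2*u - 4) sin(pi*u/4) is 12*u**2*cos(pi*u/4)/pi - 96*u*sin(pi*u/4)/pi**2 - 8*u*cos(pi*u/4)/pi + 32*sin(pi*u/4)/pi**2 - 384*cos(pi*u/4)/pi**3 + 16*cos(pi*u/4)/pi; evaluating from -4 to 4: ∫_{-4}^{4} (-3*u**2 + 2*u - 4) sin(pi*u/4) du = (-176/pi + 384/pi**3) - (-240/pi + 384/pi**3) = 64/pi.
Hence Im(c_{1}) = (-1/8)·(64/pi) = -8/pi.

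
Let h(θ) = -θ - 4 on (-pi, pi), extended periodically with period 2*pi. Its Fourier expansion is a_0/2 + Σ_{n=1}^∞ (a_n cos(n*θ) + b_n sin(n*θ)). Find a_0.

-8

a_0 = 1/pi ∫_{-pi}^{pi} h(θ) dθ = 1/pi · (-8*pi) = -8.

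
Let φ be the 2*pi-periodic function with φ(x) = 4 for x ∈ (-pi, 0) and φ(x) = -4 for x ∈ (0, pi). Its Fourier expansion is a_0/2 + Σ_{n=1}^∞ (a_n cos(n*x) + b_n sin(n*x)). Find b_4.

0

b_4 = 1/pi ∫_{-pi}^{pi} φ(x) sin(4*x) dx.
φ is odd and sin(4*x) is odd, so the integrand is even and b_4 = 2/pi ∫_0^{pi} φ(x) sin(4*x) dx.
Directly, an antiderivative of (-4) sin(4*x) is cos(4*x); evaluating from 0 to pi: ∫_{0}^{pi} (-4) sin(4*x) dx = (1) - (1) = 0.
Hence b_4 = (2/pi)·(0) = 0.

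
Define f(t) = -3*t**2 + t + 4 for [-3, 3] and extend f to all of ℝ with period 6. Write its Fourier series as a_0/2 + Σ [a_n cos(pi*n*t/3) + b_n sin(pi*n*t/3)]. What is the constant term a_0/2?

-5

a_0 = 1/3 ∫_{-3}^{3} f(t) dt = 1/3 · (-30) = -10.
So the constant term a_0/2 = -5.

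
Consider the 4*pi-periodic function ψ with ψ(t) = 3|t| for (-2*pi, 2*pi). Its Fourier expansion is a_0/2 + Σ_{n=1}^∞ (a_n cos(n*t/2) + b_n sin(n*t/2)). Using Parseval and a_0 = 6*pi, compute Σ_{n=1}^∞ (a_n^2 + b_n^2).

6*pi**2

Parseval: a_0^2/2 + Σ_{n≥1} (a_n^2+b_n^2) = (1/(2*pi)) ∫_{-2*pi}^{2*pi} ψ(t)^2 dt = 24*pi**2.
Subtract a_0^2/2 = 18*pi**2: Σ (a_n^2+b_n^2) = 6*pi**2.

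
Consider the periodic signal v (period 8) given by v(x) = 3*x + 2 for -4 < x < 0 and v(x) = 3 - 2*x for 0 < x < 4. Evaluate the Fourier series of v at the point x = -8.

x = -8 differs from x = 0 by -1 full period(s), and the series is 8-periodic.
At x = 0 the one-sided limits are v(0^-) = 2 and v(0^+) = 3.
By Dirichlet's theorem the series converges to their average, [(2) + (3)]/2 = 5/2.

5/2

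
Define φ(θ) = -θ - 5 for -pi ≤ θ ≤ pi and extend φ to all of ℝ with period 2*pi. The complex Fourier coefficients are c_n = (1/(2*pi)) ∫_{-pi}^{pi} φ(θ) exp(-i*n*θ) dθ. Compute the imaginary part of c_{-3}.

-1/3

Since φ is real-valued, Im(c_{-3}) = -(1/(2*pi)) ∫_{-pi}^{pi} φ(θ) sin(-3*θ) dθ = b_{3}/2.
Integrating by parts (boundary term plus one more integral), an antiderivative of (-θ - 5) sin(-3*θ) is -θ*cos(3*θ)/3 + sin(3*θ)/9 - 5*cos(3*θ)/3; evaluating from -pi to pi: ∫_{-pi}^{pi} (-θ - 5) sin(-3*θ) dθ = (pi/3 + 5/3) - (5/3 - pi/3) = 2*pi/3.
Hence Im(c_{-3}) = (-1/(2*pi))·(2*pi/3) = -1/3.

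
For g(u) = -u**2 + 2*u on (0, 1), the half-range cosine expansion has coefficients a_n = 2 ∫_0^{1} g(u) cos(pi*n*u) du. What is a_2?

a_2 = 2 ∫_0^{1} (-u**2 + 2*u) cos(2*pi*u) du.
Integrating by parts twice (tabular method), an antiderivative of (-u**2 + 2*u) cos(2*pi*u) is -u**2*sin(2*pi*u)/(2*pi) + u*sin(2*pi*u)/pi - u*cos(2*pi*u)/(2*pi**2) + sin(2*pi*u)/(4*pi**3) + cos(2*pi*u)/(2*pi**2); evaluating from 0 to 1: ∫_{0}^{1} (-u**2 + 2*u) cos(2*pi*u) du = (0) - (1/(2*pi**2)) = -1/(2*pi**2).
Hence a_2 = 2·(-1/(2*pi**2)) = -1/pi**2.

-1/pi**2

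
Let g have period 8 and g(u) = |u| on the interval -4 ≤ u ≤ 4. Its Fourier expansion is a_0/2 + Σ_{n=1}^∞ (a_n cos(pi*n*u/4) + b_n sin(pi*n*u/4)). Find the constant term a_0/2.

a_0 = 1/4 ∫_{-4}^{4} g(u) du = 1/4 · (16) = 4.
So the constant term a_0/2 = 2.

2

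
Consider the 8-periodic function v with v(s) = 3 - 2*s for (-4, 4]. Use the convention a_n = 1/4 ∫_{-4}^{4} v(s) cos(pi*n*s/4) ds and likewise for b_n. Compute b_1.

b_1 = 1/4 ∫_{-4}^{4} v(s) sin(pi*s/4) ds.
Integrating by parts (boundary term plus one more integral), an antiderivative of (3 - 2*s) sin(pi*s/4) is 8*s*cos(pi*s/4)/pi - 32*sin(pi*s/4)/pi**2 - 12*cos(pi*s/4)/pi; evaluating from -4 to 4: ∫_{-4}^{4} (3 - 2*s) sin(pi*s/4) ds = (-20/pi) - (44/pi) = -64/pi.
Hence b_1 = (1/4)·(-64/pi) = -16/pi.

-16/pi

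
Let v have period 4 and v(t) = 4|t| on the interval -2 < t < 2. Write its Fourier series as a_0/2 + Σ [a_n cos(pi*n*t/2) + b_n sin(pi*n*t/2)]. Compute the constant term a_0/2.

a_0 = 1/2 ∫_{-2}^{2} v(t) dt = 1/2 · (16) = 8.
So the constant term a_0/2 = 4.

4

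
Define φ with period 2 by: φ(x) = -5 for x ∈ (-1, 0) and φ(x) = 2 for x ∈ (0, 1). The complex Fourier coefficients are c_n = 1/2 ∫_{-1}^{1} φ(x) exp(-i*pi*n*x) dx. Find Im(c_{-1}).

7/pi

Since φ is real-valued, Im(c_{-1}) = -1/2 ∫_{-1}^{1} φ(x) sin(-pi*x) dx = b_{1}/2.
Split the integral at the breakpoints.
Directly, an antiderivative of (-5) sin(-pi*x) is -5*cos(pi*x)/pi; evaluating from -1 to 0: ∫_{-1}^{0} (-5) sin(-pi*x) dx = (-5/pi) - (5/pi) = -10/pi.
Directly, an antiderivative of (2) sin(-pi*x) is 2*cos(pi*x)/pi; evaluating from 0 to 1: ∫_{0}^{1} (2) sin(-pi*x) dx = (-2/pi) - (2/pi) = -4/pi.
So ∫_{-1}^{1} φ(x) sin(-pi*x) dx = -14/pi.
Hence Im(c_{-1}) = (-1/2)·(-14/pi) = 7/pi.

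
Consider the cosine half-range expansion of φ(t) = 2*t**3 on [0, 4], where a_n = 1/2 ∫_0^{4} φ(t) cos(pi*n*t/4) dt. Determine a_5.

768*(4 - 25*pi**2)/(625*pi**4)

a_5 = 1/2 ∫_0^{4} (2*t**3) cos(5*pi*t/4) dt.
Integrating by parts three times (tabular method), an antiderivative of (2*t**3) cos(5*pi*t/4) is 8*t**3*sin(5*pi*t/4)/(5*pi) + 96*t**2*cos(5*pi*t/4)/(25*pi**2) - 768*t*sin(5*pi*t/4)/(125*pi**3) - 3072*cos(5*pi*t/4)/(625*pi**4); evaluating from 0 to 4: ∫_{0}^{4} (2*t**3) cos(5*pi*t/4) dt = (1536*(2 - 25*pi**2)/(625*pi**4)) - (-3072/(625*pi**4)) = 1536*(4 - 25*pi**2)/(625*pi**4).
Hence a_5 = (1/2)·(1536*(4 - 25*pi**2)/(625*pi**4)) = 768*(4 - 25*pi**2)/(625*pi**4).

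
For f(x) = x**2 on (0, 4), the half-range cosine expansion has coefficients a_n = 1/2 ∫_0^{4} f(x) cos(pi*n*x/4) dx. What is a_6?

16/(9*pi**2)

a_6 = 1/2 ∫_0^{4} (x**2) cos(3*pi*x/2) dx.
Integrating by parts twice (tabular method), an antiderivative of (x**2) cos(3*pi*x/2) is 2*x**2*sin(3*pi*x/2)/(3*pi) + 8*x*cos(3*pi*x/2)/(9*pi**2) - 16*sin(3*pi*x/2)/(27*pi**3); evaluating from 0 to 4: ∫_{0}^{4} (x**2) cos(3*pi*x/2) dx = (32/(9*pi**2)) - (0) = 32/(9*pi**2).
Hence a_6 = (1/2)·(32/(9*pi**2)) = 16/(9*pi**2).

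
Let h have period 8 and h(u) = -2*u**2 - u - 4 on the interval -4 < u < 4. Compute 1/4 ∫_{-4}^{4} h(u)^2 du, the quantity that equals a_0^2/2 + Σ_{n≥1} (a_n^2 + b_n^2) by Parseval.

9344/15

1/4 ∫_{-4}^{4} h(u)^2 du = 1/4 · (37376/15) = 9344/15.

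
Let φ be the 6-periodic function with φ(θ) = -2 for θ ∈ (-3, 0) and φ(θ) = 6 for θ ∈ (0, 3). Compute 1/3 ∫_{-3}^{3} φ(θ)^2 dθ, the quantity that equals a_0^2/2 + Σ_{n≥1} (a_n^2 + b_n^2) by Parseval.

40

1/3 ∫_{-3}^{3} φ(θ)^2 dθ = 1/3 · (120) = 40.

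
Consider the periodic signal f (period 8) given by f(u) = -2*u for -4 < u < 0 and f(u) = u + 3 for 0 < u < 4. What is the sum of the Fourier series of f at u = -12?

15/2

u = -12 differs from u = 4 by -2 full period(s), and the series is 8-periodic.
At u = 4 the one-sided limits are f(4^-) = 7 and f(4^+) = 8.
By Dirichlet's theorem the series converges to their average, [(7) + (8)]/2 = 15/2.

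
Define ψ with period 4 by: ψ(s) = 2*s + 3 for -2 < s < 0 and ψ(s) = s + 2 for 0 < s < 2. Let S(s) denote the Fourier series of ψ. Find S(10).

3/2

s = 10 differs from s = 2 by 2 full period(s), and the series is 4-periodic.
At s = 2 the one-sided limits are ψ(2^-) = 4 and ψ(2^+) = -1.
By Dirichlet's theorem the series converges to their average, [(4) + (-1)]/2 = 3/2.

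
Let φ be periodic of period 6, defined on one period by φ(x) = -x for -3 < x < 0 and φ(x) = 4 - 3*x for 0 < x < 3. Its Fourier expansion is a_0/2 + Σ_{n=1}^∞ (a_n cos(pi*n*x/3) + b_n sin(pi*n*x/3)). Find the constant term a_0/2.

1/2

a_0 = 1/3 ∫_{-3}^{3} φ(x) dx = 1/3 · (3) = 1.
So the constant term a_0/2 = 1/2.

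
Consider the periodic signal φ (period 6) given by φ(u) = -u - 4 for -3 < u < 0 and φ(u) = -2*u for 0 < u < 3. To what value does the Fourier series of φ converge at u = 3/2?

-3

φ is continuous at u = 3/2 with value -3, so the series converges to -3 there.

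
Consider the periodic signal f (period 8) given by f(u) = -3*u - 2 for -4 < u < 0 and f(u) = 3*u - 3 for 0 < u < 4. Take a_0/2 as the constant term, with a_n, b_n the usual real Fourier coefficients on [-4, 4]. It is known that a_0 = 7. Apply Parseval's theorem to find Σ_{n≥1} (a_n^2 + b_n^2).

Parseval: a_0^2/2 + Σ_{n≥1} (a_n^2+b_n^2) = 1/4 ∫_{-4}^{4} f(u)^2 du = 49.
Subtract a_0^2/2 = 49/2: Σ (a_n^2+b_n^2) = 49/2.

49/2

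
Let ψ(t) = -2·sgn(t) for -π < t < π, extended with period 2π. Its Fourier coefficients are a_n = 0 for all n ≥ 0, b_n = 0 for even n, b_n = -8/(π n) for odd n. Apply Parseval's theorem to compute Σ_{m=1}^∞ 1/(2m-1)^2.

pi**2/8

Parseval: Σ b_n^2 = (1/π) ∫_{-π}^{π} ψ(t)^2 dt = 8.
Only odd n contribute, with b_n^2 = 64/(π^2 n^2), so Σ_{m≥1} 1/(2m-1)^2 = π^2·(8)/64 = pi**2/8.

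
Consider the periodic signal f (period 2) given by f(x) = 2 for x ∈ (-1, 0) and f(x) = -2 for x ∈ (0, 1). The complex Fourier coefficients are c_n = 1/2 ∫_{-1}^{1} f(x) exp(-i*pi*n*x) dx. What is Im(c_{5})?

Since f is real-valued, Im(c_{5}) = -1/2 ∫_{-1}^{1} f(x) sin(5*pi*x) dx = -b_{5}/2.
f is odd and sin(5*pi*x) is odd, so the integrand is even: ∫_{-1}^{1} f(x) sin(5*pi*x) dx = 2∫_0^{1} f(x) sin(5*pi*x) dx.
Directly, an antiderivative of (-2) sin(5*pi*x) is 2*cos(5*pi*x)/(5*pi); evaluating from 0 to 1: ∫_{0}^{1} (-2) sin(5*pi*x) dx = (-2/(5*pi)) - (2/(5*pi)) = -4/(5*pi).
So ∫_{-1}^{1} f(x) sin(5*pi*x) dx = -8/(5*pi).
Hence Im(c_{5}) = (-1/2)·(-8/(5*pi)) = 4/(5*pi).

4/(5*pi)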